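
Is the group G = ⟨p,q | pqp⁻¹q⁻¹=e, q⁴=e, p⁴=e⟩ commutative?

Each pair of generators commutes: p·q = pq = q·p. Since the generators pairwise commute, every element of G commutes with every other, so G is abelian.

Answer: Yes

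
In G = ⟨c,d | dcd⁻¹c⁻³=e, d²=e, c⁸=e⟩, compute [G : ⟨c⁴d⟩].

First find ord(c⁴d) by computing successive powers:
  (c⁴d)¹ = c⁴d, (c⁴d)² = e.
So |⟨c⁴d⟩| = ord(c⁴d) = 2. With |G| = 16, by Lagrange [G : ⟨c⁴d⟩] = 16/2 = 8.

Answer: 8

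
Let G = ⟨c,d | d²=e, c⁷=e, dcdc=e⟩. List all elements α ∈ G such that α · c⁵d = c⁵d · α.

⟨c⁵d⟩ ⊆ C_G(c⁵d) since powers of c⁵d commute with c⁵d; so |C_G(c⁵d)| ≥ |⟨c⁵d⟩| = 2.
By orbit–stabilizer, |C_G(c⁵d)| = |G| / |conj. class of c⁵d| = 14 / 7 = 2.
The 2 elements commuting with c⁵d are {e, c⁵d}.

Answer: {e, c⁵d}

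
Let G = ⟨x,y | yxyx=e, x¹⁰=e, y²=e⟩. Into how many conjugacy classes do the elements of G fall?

The conjugacy classes (representative and size) are:
  [e] (size 1), [x] (size 2), [x²] (size 2), [x³] (size 2), [x⁴] (size 2), [x⁵] (size 1), [x²y] (size 5), [x³y] (size 5).
Class equation: 1 + 2 + 2 + 2 + 2 + 1 + 5 + 5 = 20 = |G|. So G has 8 conjugacy classes.

Answer: 8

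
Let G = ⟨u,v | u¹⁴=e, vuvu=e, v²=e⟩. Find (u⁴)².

Compute successive powers of (u⁴), reducing at each step:
  (u⁴)²: (u⁴) · u⁴ = u⁸

Answer: u⁸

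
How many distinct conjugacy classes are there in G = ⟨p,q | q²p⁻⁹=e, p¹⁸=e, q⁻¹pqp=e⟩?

The conjugacy classes (representative and size) are:
  [e] (size 1), [p¹⁷] (size 2), [p¹⁶] (size 2), [p³] (size 2), [p¹⁴] (size 2), [p¹³] (size 2), [p¹²] (size 2), [p¹¹] (size 2), [p¹⁰] (size 2), [p⁹] (size 1), [p⁸q] (size 9), [pq] (size 9).
Class equation: 1 + 2 + 2 + 2 + 2 + 2 + 2 + 2 + 2 + 1 + 9 + 9 = 36 = |G|. So G has 12 conjugacy classes.

Answer: 12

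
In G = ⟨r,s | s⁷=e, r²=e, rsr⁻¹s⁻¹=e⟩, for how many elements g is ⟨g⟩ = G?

G is cyclic of order 14. An element generates G iff its order is 14, and a cyclic group of order 14 has exactly φ(14) = 6 such elements.

Answer: 6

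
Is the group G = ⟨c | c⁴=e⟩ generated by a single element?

|G| = 4. The element c has order 4 (its powers give 4 distinct elements), so ⟨c⟩ = G and G is cyclic.

Answer: Yes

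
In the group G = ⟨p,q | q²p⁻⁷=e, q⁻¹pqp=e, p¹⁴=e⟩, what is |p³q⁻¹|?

Compute successive powers until reaching e:
  (p³q⁻¹)¹ = p³q⁻¹, (p³q⁻¹)² = p⁷, (p³q⁻¹)³ = p³q, (p³q⁻¹)⁴ = e.
The smallest positive k with (p³q⁻¹)ᵏ = e is 4.

Answer: 4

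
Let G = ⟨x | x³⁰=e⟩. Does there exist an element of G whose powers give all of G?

|G| = 30. The element x has order 30 (its powers give 30 distinct elements), so ⟨x⟩ = G and G is cyclic.

Answer: Yes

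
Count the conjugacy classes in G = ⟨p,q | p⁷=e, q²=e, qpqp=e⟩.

The conjugacy classes (representative and size) are:
  [e] (size 1), [p⁶] (size 2), [p⁵] (size 2), [p⁴] (size 2), [pq] (size 7).
Class equation: 1 + 2 + 2 + 2 + 7 = 14 = |G|. So G has 5 conjugacy classes.

Answer: 5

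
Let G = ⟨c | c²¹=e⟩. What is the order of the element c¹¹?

Compute successive powers until reaching e:
  (c¹¹)¹ = c¹¹, (c¹¹)² = c, (c¹¹)³ = c¹², (c¹¹)⁴ = c², (c¹¹)⁵ = c¹³, (c¹¹)⁶ = c³, (c¹¹)⁷ = c¹⁴, (c¹¹)⁸ = c⁴, (c¹¹)⁹ = c¹⁵, (c¹¹)¹⁰ = c⁵, (c¹¹)¹¹ = c¹⁶, (c¹¹)¹² = c⁶, (c¹¹)¹³ = c¹⁷, (c¹¹)¹⁴ = c⁷, (c¹¹)¹⁵ = c¹⁸, (c¹¹)¹⁶ = c⁸, (c¹¹)¹⁷ = c¹⁹, (c¹¹)¹⁸ = c⁹, (c¹¹)¹⁹ = c²⁰, (c¹¹)²⁰ = c¹⁰, (c¹¹)²¹ = e.
The smallest positive k with (c¹¹)ᵏ = e is 21.

Answer: 21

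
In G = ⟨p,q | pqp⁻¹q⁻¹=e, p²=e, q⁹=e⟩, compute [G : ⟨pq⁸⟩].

First find ord(pq⁸) by computing successive powers:
  (pq⁸)¹ = pq⁸, (pq⁸)² = q⁷, (pq⁸)³ = pq⁶, (pq⁸)⁴ = q⁵, (pq⁸)⁵ = pq⁴, (pq⁸)⁶ = q³, (pq⁸)⁷ = pq², (pq⁸)⁸ = q, (pq⁸)⁹ = p, (pq⁸)¹⁰ = q⁸, (pq⁸)¹¹ = pq⁷, (pq⁸)¹² = q⁶, (pq⁸)¹³ = pq⁵, (pq⁸)¹⁴ = q⁴, (pq⁸)¹⁵ = pq³, (pq⁸)¹⁶ = q², (pq⁸)¹⁷ = pq, (pq⁸)¹⁸ = e.
So |⟨pq⁸⟩| = ord(pq⁸) = 18. With |G| = 18, by Lagrange [G : ⟨pq⁸⟩] = 18/18 = 1.

Answer: 1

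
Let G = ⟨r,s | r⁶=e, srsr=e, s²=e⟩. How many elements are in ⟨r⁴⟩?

|⟨r⁴⟩| equals the order of r⁴. Compute successive powers until reaching e:
  (r⁴)¹ = r⁴, (r⁴)² = r², (r⁴)³ = e.
The smallest positive k with (r⁴)ᵏ = e is 3, so |⟨r⁴⟩| = 3.

Answer: 3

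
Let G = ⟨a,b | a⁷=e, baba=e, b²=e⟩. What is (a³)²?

Compute successive powers of (a³), reducing at each step:
  (a³)²: (a³) · a³ = a⁶

Answer: a⁶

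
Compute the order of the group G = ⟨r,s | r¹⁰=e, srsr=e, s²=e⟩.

Enumerate words in the generators, reducing via the relations: the distinct elements are
  {e, r, s, rs, r², r³, r⁴, r⁵, r⁶, r⁷, r⁸, r⁹, r²s, r³s, r⁴s, r⁵s, r⁶s, r⁷s, r⁸s, r⁹s}.
No further products give new elements, so |G| = 20.

Answer: 20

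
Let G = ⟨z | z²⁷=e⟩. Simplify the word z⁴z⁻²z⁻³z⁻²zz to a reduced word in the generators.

Multiply left to right, reducing at each step:
  (z⁴) · z⁻² = z²
  (z²) · z⁻³ = z²⁶
  (z²⁶) · z⁻² = z²⁴
  (z²⁴) · z = z²⁵
  (z²⁵) · z = z²⁶

Answer: z²⁶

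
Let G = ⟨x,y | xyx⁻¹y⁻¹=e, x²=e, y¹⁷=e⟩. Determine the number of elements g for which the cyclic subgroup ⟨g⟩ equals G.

G is cyclic of order 34. An element generates G iff its order is 34, and a cyclic group of order 34 has exactly φ(34) = 16 such elements.

Answer: 16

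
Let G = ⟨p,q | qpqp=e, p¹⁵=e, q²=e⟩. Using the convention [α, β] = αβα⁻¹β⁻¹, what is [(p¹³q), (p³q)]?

[(p¹³q), (p³q)] = (p¹³q)·(p³q)·(p¹³q)⁻¹·(p³q)⁻¹.
  (p¹³q) · (p³q) = p¹⁰
  (p¹⁰) · (p¹³q) = p⁸q
  (p⁸q) · (p³q) = p⁵

Answer: p⁵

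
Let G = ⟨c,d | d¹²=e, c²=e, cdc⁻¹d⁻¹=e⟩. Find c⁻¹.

The order of c is 2 (smallest k with cᵏ = e), so c⁻¹ = c¹ = c.
Check: c · c → c · c = e, giving e as required.

Answer: c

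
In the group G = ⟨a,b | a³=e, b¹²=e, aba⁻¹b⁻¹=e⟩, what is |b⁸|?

Compute successive powers until reaching e:
  (b⁸)¹ = b⁸, (b⁸)² = b⁴, (b⁸)³ = e.
The smallest positive k with (b⁸)ᵏ = e is 3.

Answer: 3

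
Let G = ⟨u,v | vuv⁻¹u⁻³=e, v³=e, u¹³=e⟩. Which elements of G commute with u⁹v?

⟨u⁹v⟩ ⊆ C_G(u⁹v) since powers of u⁹v commute with u⁹v; so |C_G(u⁹v)| ≥ |⟨u⁹v⟩| = 3.
By orbit–stabilizer, |C_G(u⁹v)| = |G| / |conj. class of u⁹v| = 39 / 13 = 3.
The 3 elements commuting with u⁹v are {e, u⁹v, u¹⁰v²}.

Answer: {e, u⁹v, u¹⁰v²}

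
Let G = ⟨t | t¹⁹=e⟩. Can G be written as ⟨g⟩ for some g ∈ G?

|G| = 19. The element t has order 19 (its powers give 19 distinct elements), so ⟨t⟩ = G and G is cyclic.

Answer: Yes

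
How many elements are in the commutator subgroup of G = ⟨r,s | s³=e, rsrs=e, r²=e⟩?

G' = [G, G] is generated by all commutators. The generator-pair commutators are: [r, s] = s.
The subgroup they normally generate is {e, s, s²}, of order 3.
Check: |G/G'| = 6/3 = 2 is the order of the abelianisation.

Answer: 3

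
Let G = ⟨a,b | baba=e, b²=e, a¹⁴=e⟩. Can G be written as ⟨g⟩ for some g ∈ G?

Every cyclic group is abelian. But a·b = ab while b·a = a¹³b, so a·b ≠ b·a and G is not abelian. Hence G is not cyclic.

Answer: No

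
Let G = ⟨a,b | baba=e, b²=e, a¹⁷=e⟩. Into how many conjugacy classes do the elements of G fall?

The conjugacy classes (representative and size) are:
  [e] (size 1), [a¹⁶] (size 2), [a²] (size 2), [a³] (size 2), [a¹³] (size 2), [a¹²] (size 2), [a⁶] (size 2), [a¹⁰] (size 2), [a⁹] (size 2), [a⁷b] (size 17).
Class equation: 1 + 2 + 2 + 2 + 2 + 2 + 2 + 2 + 2 + 17 = 34 = |G|. So G has 10 conjugacy classes.

Answer: 10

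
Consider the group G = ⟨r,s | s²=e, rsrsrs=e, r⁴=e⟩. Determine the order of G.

Enumerate words in the generators, reducing via the relations: the distinct elements are
  {e, r, s, rs, r², r³, sr, rsr, r²s, r³s, sr², sr³, rsr², rsr³, r²sr, r³sr, sr²s, rsr²s, r²sr², r²sr³, r³sr², r³sr³, r²sr²s, r³sr²s}.
No further products give new elements, so |G| = 24.

Answer: 24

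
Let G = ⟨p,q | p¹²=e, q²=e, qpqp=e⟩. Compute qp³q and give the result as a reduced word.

Multiply left to right, reducing at each step:
  q · p³ = p⁹q
  (p⁹q) · q = p⁹

Answer: p⁹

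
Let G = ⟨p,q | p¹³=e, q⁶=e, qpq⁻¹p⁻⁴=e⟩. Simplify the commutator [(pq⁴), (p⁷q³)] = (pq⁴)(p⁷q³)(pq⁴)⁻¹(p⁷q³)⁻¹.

[(pq⁴), (p⁷q³)] = (pq⁴)·(p⁷q³)·(pq⁴)⁻¹·(p⁷q³)⁻¹.
  (pq⁴) · (p⁷q³) = p¹²q
  (p¹²q) · (p¹⁰q²) = q³
  (q³) · (p⁷q³) = p⁶

Answer: p⁶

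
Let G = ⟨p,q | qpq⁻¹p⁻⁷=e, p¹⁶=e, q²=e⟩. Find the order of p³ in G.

Compute successive powers until reaching e:
  (p³)¹ = p³, (p³)² = p⁶, (p³)³ = p⁹, (p³)⁴ = p¹², (p³)⁵ = p¹⁵, (p³)⁶ = p², (p³)⁷ = p⁵, (p³)⁸ = p⁸, (p³)⁹ = p¹¹, (p³)¹⁰ = p¹⁴, (p³)¹¹ = p, (p³)¹² = p⁴, (p³)¹³ = p⁷, (p³)¹⁴ = p¹⁰, (p³)¹⁵ = p¹³, (p³)¹⁶ = e.
The smallest positive k with (p³)ᵏ = e is 16.

Answer: 16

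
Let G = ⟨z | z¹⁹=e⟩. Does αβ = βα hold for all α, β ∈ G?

G has a single generator, so G is cyclic and hence abelian.

Answer: Yes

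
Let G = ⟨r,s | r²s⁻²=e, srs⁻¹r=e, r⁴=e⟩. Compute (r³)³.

Compute successive powers of (r³), reducing at each step:
  (r³)²: (r³) · r³ = r²
  (r³)³: (r²) · r³ = r

Answer: r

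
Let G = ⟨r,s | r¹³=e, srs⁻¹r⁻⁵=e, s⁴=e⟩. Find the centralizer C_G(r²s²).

⟨r²s²⟩ ⊆ C_G(r²s²) since powers of r²s² commute with r²s²; so |C_G(r²s²)| ≥ |⟨r²s²⟩| = 2.
By orbit–stabilizer, |C_G(r²s²)| = |G| / |conj. class of r²s²| = 52 / 13 = 4.
The 4 elements commuting with r²s² are {e, r²s², r⁹s, r⁶s³}.

Answer: {e, r²s², r⁹s, r⁶s³}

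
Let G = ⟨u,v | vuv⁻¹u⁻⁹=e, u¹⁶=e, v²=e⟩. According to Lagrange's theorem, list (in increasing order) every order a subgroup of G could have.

|G| = 32 = 2⁵. By Lagrange's theorem the order of any subgroup divides 32; the divisors of 32 are 1, 2, 4, 8, 16, 32.

Answer: 1, 2, 4, 8, 16, 32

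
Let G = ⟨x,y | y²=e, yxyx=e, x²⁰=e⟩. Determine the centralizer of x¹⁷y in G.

⟨x¹⁷y⟩ ⊆ C_G(x¹⁷y) since powers of x¹⁷y commute with x¹⁷y; so |C_G(x¹⁷y)| ≥ |⟨x¹⁷y⟩| = 2.
By orbit–stabilizer, |C_G(x¹⁷y)| = |G| / |conj. class of x¹⁷y| = 40 / 10 = 4.
The 4 elements commuting with x¹⁷y are {e, x¹⁰, x⁷y, x¹⁷y}.

Answer: {e, x¹⁰, x⁷y, x¹⁷y}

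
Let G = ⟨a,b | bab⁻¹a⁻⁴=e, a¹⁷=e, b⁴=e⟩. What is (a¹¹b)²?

Compute successive powers of (a¹¹b), reducing at each step:
  (a¹¹b)²: (a¹¹b) · a¹¹ = a⁴b;   (a⁴b) · b = a⁴b²

Answer: a⁴b²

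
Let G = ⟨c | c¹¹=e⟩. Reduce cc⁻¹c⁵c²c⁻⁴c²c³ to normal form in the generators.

Multiply left to right, reducing at each step:
  c · c⁻¹ = e
  e · c⁵ = c⁵
  (c⁵) · c² = c⁷
  (c⁷) · c⁻⁴ = c³
  (c³) · c² = c⁵
  (c⁵) · c³ = c⁸

Answer: c⁸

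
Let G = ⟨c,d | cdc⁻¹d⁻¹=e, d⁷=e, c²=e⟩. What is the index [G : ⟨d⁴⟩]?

First find ord(d⁴) by computing successive powers:
  (d⁴)¹ = d⁴, (d⁴)² = d, (d⁴)³ = d⁵, (d⁴)⁴ = d², (d⁴)⁵ = d⁶, (d⁴)⁶ = d³, (d⁴)⁷ = e.
So |⟨d⁴⟩| = ord(d⁴) = 7. With |G| = 14, by Lagrange [G : ⟨d⁴⟩] = 14/7 = 2.

Answer: 2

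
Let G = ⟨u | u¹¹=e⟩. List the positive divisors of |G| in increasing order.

|G| = 11 = 11. By Lagrange's theorem the order of any subgroup divides 11; the divisors of 11 are 1, 11.

Answer: 1, 11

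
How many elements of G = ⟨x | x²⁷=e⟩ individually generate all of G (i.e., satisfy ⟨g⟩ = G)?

G is cyclic of order 27. An element generates G iff its order is 27, and a cyclic group of order 27 has exactly φ(27) = 18 such elements.

Answer: 18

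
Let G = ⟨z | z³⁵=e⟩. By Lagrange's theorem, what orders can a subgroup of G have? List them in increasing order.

|G| = 35 = 5 · 7. By Lagrange's theorem the order of any subgroup divides 35; the divisors of 35 are 1, 5, 7, 35.

Answer: 1, 5, 7, 35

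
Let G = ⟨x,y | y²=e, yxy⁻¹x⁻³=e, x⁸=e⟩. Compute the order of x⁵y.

Compute successive powers until reaching e:
  (x⁵y)¹ = x⁵y, (x⁵y)² = x⁴, (x⁵y)³ = xy, (x⁵y)⁴ = e.
The smallest positive k with (x⁵y)ᵏ = e is 4.

Answer: 4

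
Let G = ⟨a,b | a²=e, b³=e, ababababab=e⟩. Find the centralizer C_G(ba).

⟨ba⟩ ⊆ C_G(ba) since powers of ba commute with ba; so |C_G(ba)| ≥ |⟨ba⟩| = 5.
By orbit–stabilizer, |C_G(ba)| = |G| / |conj. class of ba| = 60 / 12 = 5.
The 5 elements commuting with ba are {e, ab², ba, baba, ab²ab²}.

Answer: {e, ab², ba, baba, ab²ab²}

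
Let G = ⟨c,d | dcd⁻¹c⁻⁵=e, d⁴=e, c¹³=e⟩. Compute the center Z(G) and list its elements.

An element z ∈ Z(G) iff z commutes with every generator.
For example e is central: e·c = c = c·e; e·d = d = d·e.
Whereas c ∉ Z(G) since c·d = cd ≠ c⁵d = d·c.
Checking each of the 52 elements this way gives Z(G) = {e}, of order 1.

Answer: {e}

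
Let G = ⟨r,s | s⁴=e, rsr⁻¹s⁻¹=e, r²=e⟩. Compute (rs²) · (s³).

Compute (rs²) · (s³) by multiplying left to right and reducing via the relations at each step:
  (rs²) · s³ = rs

Answer: rs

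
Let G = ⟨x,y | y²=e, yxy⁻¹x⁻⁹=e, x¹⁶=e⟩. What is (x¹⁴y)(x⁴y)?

Compute (x¹⁴y) · (x⁴y) by multiplying left to right and reducing via the relations at each step:
  (x¹⁴y) · x⁴ = x²y
  (x²y) · y = x²

Answer: x²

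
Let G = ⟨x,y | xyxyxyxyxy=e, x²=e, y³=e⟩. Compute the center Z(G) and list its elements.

An element z ∈ Z(G) iff z commutes with every generator.
For example e is central: e·x = x = x·e; e·y = y = y·e.
Whereas x ∉ Z(G) since x·y = xy ≠ yx = y·x.
Checking each of the 60 elements this way gives Z(G) = {e}, of order 1.

Answer: {e}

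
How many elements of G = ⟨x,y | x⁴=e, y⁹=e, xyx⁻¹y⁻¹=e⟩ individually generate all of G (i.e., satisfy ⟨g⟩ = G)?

G is cyclic of order 36. An element generates G iff its order is 36, and a cyclic group of order 36 has exactly φ(36) = 12 such elements.

Answer: 12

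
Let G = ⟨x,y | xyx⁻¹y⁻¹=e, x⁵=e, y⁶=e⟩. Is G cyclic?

|G| = 30. The element xy has order 30 (its powers give 30 distinct elements), so ⟨xy⟩ = G and G is cyclic.

Answer: Yes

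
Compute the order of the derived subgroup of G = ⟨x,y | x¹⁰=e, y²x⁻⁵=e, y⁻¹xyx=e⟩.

G' = [G, G] is generated by all commutators. The generator-pair commutators are: [x, y] = x².
The subgroup they normally generate is {e, x², x⁴, x⁶, x⁸}, of order 5.
Check: |G/G'| = 20/5 = 4 is the order of the abelianisation.

Answer: 5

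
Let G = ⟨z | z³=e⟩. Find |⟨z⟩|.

|⟨z⟩| equals the order of z. Compute successive powers until reaching e:
  z¹ = z, z² = z², z³ = e.
The smallest positive k with zᵏ = e is 3, so |⟨z⟩| = 3.

Answer: 3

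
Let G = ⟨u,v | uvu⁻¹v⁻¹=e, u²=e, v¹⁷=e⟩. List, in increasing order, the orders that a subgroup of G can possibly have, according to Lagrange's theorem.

|G| = 34 = 2 · 17. By Lagrange's theorem the order of any subgroup divides 34; the divisors of 34 are 1, 2, 17, 34.

Answer: 1, 2, 17, 34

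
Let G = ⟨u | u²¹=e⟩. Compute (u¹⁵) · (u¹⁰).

Compute (u¹⁵) · (u¹⁰) by multiplying left to right and reducing via the relations at each step:
  (u¹⁵) · u¹⁰ = u⁴

Answer: u⁴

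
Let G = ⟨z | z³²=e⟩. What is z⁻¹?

The order of z is 32 (smallest k with zᵏ = e), so z⁻¹ = z³¹ = z³¹.
Check: z · (z³¹) → z · z³¹ = e, giving e as required.

Answer: z³¹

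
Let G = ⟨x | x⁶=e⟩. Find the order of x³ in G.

Compute successive powers until reaching e:
  (x³)¹ = x³, (x³)² = e.
The smallest positive k with (x³)ᵏ = e is 2.

Answer: 2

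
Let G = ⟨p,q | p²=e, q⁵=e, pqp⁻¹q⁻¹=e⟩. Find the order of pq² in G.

Compute successive powers until reaching e:
  (pq²)¹ = pq², (pq²)² = q⁴, (pq²)³ = pq, (pq²)⁴ = q³, (pq²)⁵ = p, (pq²)⁶ = q², (pq²)⁷ = pq⁴, (pq²)⁸ = q, (pq²)⁹ = pq³, (pq²)¹⁰ = e.
The smallest positive k with (pq²)ᵏ = e is 10.

Answer: 10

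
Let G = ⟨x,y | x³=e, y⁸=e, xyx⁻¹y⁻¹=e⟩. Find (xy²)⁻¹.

The order of (xy²) is 12 (smallest k with (xy²)ᵏ = e), so (xy²)⁻¹ = (xy²)¹¹ = x²y⁶.
Check: (xy²) · (x²y⁶) → (xy²) · x² = y²;   (y²) · y⁶ = e, giving e as required.

Answer: x²y⁶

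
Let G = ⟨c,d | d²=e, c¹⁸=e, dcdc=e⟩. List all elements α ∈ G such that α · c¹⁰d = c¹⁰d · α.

⟨c¹⁰d⟩ ⊆ C_G(c¹⁰d) since powers of c¹⁰d commute with c¹⁰d; so |C_G(c¹⁰d)| ≥ |⟨c¹⁰d⟩| = 2.
By orbit–stabilizer, |C_G(c¹⁰d)| = |G| / |conj. class of c¹⁰d| = 36 / 9 = 4.
The 4 elements commuting with c¹⁰d are {e, c⁹, cd, c¹⁰d}.

Answer: {e, c⁹, cd, c¹⁰d}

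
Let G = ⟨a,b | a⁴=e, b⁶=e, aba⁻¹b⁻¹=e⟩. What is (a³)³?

Compute successive powers of (a³), reducing at each step:
  (a³)²: (a³) · a³ = a²
  (a³)³: (a²) · a³ = a

Answer: a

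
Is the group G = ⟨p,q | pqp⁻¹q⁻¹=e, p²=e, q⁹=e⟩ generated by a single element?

|G| = 18. The element pq has order 18 (its powers give 18 distinct elements), so ⟨pq⟩ = G and G is cyclic.

Answer: Yes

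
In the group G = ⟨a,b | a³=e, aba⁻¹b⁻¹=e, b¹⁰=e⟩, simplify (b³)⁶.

Compute successive powers of (b³), reducing at each step:
  (b³)²: (b³) · b³ = b⁶
  (b³)³: (b⁶) · b³ = b⁹
  (b³)⁴: (b⁹) · b³ = b²
  (b³)⁵: (b²) · b³ = b⁵
  (b³)⁶: (b⁵) · b³ = b⁸

Answer: b⁸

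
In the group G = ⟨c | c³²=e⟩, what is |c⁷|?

Compute successive powers until reaching e:
  (c⁷)¹ = c⁷, (c⁷)² = c¹⁴, (c⁷)³ = c²¹, (c⁷)⁴ = c²⁸, (c⁷)⁵ = c³, (c⁷)⁶ = c¹⁰, (c⁷)⁷ = c¹⁷, (c⁷)⁸ = c²⁴, (c⁷)⁹ = c³¹, (c⁷)¹⁰ = c⁶, (c⁷)¹¹ = c¹³, (c⁷)¹² = c²⁰, (c⁷)¹³ = c²⁷, (c⁷)¹⁴ = c², (c⁷)¹⁵ = c⁹, (c⁷)¹⁶ = c¹⁶, (c⁷)¹⁷ = c²³, (c⁷)¹⁸ = c³⁰, (c⁷)¹⁹ = c⁵, (c⁷)²⁰ = c¹², (c⁷)²¹ = c¹⁹, (c⁷)²² = c²⁶, (c⁷)²³ = c, (c⁷)²⁴ = c⁸, (c⁷)²⁵ = c¹⁵, (c⁷)²⁶ = c²², (c⁷)²⁷ = c²⁹, (c⁷)²⁸ = c⁴, (c⁷)²⁹ = c¹¹, (c⁷)³⁰ = c¹⁸, (c⁷)³¹ = c²⁵, (c⁷)³² = e.
The smallest positive k with (c⁷)ᵏ = e is 32.

Answer: 32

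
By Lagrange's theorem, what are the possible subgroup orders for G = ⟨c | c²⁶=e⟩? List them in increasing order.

|G| = 26 = 2 · 13. By Lagrange's theorem the order of any subgroup divides 26; the divisors of 26 are 1, 2, 13, 26.

Answer: 1, 2, 13, 26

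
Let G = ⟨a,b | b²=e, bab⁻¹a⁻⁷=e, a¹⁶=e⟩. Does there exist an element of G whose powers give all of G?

Every cyclic group is abelian. But a·b = ab while b·a = a⁷b, so a·b ≠ b·a and G is not abelian. Hence G is not cyclic.

Answer: No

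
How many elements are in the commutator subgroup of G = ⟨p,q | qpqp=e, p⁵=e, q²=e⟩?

G' = [G, G] is generated by all commutators. The generator-pair commutators are: [p, q] = p².
The subgroup they normally generate is {e, p, p², p³, p⁴}, of order 5.
Check: |G/G'| = 10/5 = 2 is the order of the abelianisation.

Answer: 5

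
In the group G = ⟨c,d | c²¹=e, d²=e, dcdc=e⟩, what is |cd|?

Compute successive powers until reaching e:
  (cd)¹ = cd, (cd)² = e.
The smallest positive k with (cd)ᵏ = e is 2.

Answer: 2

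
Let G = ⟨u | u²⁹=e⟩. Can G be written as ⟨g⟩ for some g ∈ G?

|G| = 29. The element u has order 29 (its powers give 29 distinct elements), so ⟨u⟩ = G and G is cyclic.

Answer: Yes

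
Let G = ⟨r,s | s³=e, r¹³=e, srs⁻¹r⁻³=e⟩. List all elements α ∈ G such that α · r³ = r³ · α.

⟨r³⟩ ⊆ C_G(r³) since powers of r³ commute with r³; so |C_G(r³)| ≥ |⟨r³⟩| = 13.
By orbit–stabilizer, |C_G(r³)| = |G| / |conj. class of r³| = 39 / 3 = 13.
The 13 elements commuting with r³ are {e, r, r², r³, r⁴, r⁵, r⁶, r⁷, r⁸, r⁹, r¹⁰, r¹¹, r¹²}.

Answer: {e, r, r², r³, r⁴, r⁵, r⁶, r⁷, r⁸, r⁹, r¹⁰, r¹¹, r¹²}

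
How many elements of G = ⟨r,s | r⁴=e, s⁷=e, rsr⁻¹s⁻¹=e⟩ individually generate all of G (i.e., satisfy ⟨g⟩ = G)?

G is cyclic of order 28. An element generates G iff its order is 28, and a cyclic group of order 28 has exactly φ(28) = 12 such elements.

Answer: 12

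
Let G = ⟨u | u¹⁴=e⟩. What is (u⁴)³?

Compute successive powers of (u⁴), reducing at each step:
  (u⁴)²: (u⁴) · u⁴ = u⁸
  (u⁴)³: (u⁸) · u⁴ = u¹²

Answer: u¹²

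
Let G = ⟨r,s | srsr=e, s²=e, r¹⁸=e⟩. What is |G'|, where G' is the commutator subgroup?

G' = [G, G] is generated by all commutators. The generator-pair commutators are: [r, s] = r².
The subgroup they normally generate is {e, r², r⁴, r⁶, r⁸, r¹⁰, r¹², r¹⁴, r¹⁶}, of order 9.
Check: |G/G'| = 36/9 = 4 is the order of the abelianisation.

Answer: 9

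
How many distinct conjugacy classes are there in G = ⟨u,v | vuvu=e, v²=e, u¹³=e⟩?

The conjugacy classes (representative and size) are:
  [e] (size 1), [u¹²] (size 2), [u¹¹] (size 2), [u³] (size 2), [u⁴] (size 2), [u⁸] (size 2), [u⁶] (size 2), [v] (size 13).
Class equation: 1 + 2 + 2 + 2 + 2 + 2 + 2 + 13 = 26 = |G|. So G has 8 conjugacy classes.

Answer: 8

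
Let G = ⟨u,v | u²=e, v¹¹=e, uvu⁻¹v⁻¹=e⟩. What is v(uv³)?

Compute v · (uv³) by multiplying left to right and reducing via the relations at each step:
  v · u = uv
  (uv) · v³ = uv⁴

Answer: uv⁴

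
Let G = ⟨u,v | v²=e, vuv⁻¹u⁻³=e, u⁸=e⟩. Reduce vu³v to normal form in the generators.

Multiply left to right, reducing at each step:
  v · u³ = uv
  (uv) · v = u

Answer: u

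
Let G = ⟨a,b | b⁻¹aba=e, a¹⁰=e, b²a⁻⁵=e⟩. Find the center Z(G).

An element z ∈ Z(G) iff z commutes with every generator.
For example a⁵ is central: (a⁵)·a = a⁶ = a·(a⁵); (a⁵)·b = b⁻¹ = b·(a⁵).
Whereas a ∉ Z(G) since a·b = ab ≠ a⁴b⁻¹ = b·a.
Checking each of the 20 elements this way gives Z(G) = {e, a⁵}, of order 2.

Answer: {e, a⁵}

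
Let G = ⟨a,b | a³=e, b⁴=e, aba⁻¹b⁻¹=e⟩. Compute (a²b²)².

Compute successive powers of (a²b²), reducing at each step:
  (a²b²)²: (a²b²) · a² = ab²;   (ab²) · b² = a

Answer: a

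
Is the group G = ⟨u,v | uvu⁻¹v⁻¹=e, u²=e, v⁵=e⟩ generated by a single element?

|G| = 10. The element uv has order 10 (its powers give 10 distinct elements), so ⟨uv⟩ = G and G is cyclic.

Answer: Yes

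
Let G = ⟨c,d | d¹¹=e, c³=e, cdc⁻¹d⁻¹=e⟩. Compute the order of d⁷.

Compute successive powers until reaching e:
  (d⁷)¹ = d⁷, (d⁷)² = d³, (d⁷)³ = d¹⁰, (d⁷)⁴ = d⁶, (d⁷)⁵ = d², (d⁷)⁶ = d⁹, (d⁷)⁷ = d⁵, (d⁷)⁸ = d, (d⁷)⁹ = d⁸, (d⁷)¹⁰ = d⁴, (d⁷)¹¹ = e.
The smallest positive k with (d⁷)ᵏ = e is 11.

Answer: 11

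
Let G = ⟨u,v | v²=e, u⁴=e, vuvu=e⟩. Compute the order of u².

Compute successive powers until reaching e:
  (u²)¹ = u², (u²)² = e.
The smallest positive k with (u²)ᵏ = e is 2.

Answer: 2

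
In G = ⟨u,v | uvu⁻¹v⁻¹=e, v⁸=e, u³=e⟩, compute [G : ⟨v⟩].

First find ord(v) by computing successive powers:
  v¹ = v, v² = v², v³ = v³, v⁴ = v⁴, v⁵ = v⁵, v⁶ = v⁶, v⁷ = v⁷, v⁸ = e.
So |⟨v⟩| = ord(v) = 8. With |G| = 24, by Lagrange [G : ⟨v⟩] = 24/8 = 3.

Answer: 3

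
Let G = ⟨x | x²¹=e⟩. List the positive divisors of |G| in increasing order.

|G| = 21 = 3 · 7. By Lagrange's theorem the order of any subgroup divides 21; the divisors of 21 are 1, 3, 7, 21.

Answer: 1, 3, 7, 21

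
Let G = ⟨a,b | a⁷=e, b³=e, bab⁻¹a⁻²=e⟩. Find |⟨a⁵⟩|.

|⟨a⁵⟩| equals the order of a⁵. Compute successive powers until reaching e:
  (a⁵)¹ = a⁵, (a⁵)² = a³, (a⁵)³ = a, (a⁵)⁴ = a⁶, (a⁵)⁵ = a⁴, (a⁵)⁶ = a², (a⁵)⁷ = e.
The smallest positive k with (a⁵)ᵏ = e is 7, so |⟨a⁵⟩| = 7.

Answer: 7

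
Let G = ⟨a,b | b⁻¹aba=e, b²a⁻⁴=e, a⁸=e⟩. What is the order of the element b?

Compute successive powers until reaching e:
  b¹ = b, b² = a⁴, b³ = b⁻¹, b⁴ = e.
The smallest positive k with bᵏ = e is 4.

Answer: 4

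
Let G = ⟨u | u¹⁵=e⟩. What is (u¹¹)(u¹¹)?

Compute (u¹¹) · (u¹¹) by multiplying left to right and reducing via the relations at each step:
  (u¹¹) · u¹¹ = u⁷

Answer: u⁷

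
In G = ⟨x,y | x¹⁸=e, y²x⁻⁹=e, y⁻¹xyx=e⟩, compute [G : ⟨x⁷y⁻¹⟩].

First find ord(x⁷y⁻¹) by computing successive powers:
  (x⁷y⁻¹)¹ = x⁷y⁻¹, (x⁷y⁻¹)² = x⁹, (x⁷y⁻¹)³ = x⁷y, (x⁷y⁻¹)⁴ = e.
So |⟨x⁷y⁻¹⟩| = ord(x⁷y⁻¹) = 4. With |G| = 36, by Lagrange [G : ⟨x⁷y⁻¹⟩] = 36/4 = 9.

Answer: 9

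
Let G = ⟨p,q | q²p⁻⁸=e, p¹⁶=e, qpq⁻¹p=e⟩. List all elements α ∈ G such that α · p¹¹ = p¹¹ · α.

⟨p¹¹⟩ ⊆ C_G(p¹¹) since powers of p¹¹ commute with p¹¹; so |C_G(p¹¹)| ≥ |⟨p¹¹⟩| = 16.
By orbit–stabilizer, |C_G(p¹¹)| = |G| / |conj. class of p¹¹| = 32 / 2 = 16.
The 16 elements commuting with p¹¹ are {e, p, p², p³, p⁴, p⁵, p⁶, p⁷, p⁸, p⁹, p¹⁰, p¹¹, p¹², p¹³, p¹⁴, p¹⁵}.

Answer: {e, p, p², p³, p⁴, p⁵, p⁶, p⁷, p⁸, p⁹, p¹⁰, p¹¹, p¹², p¹³, p¹⁴, p¹⁵}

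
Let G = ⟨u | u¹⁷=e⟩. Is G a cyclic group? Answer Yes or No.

|G| = 17. The element u has order 17 (its powers give 17 distinct elements), so ⟨u⟩ = G and G is cyclic.

Answer: Yes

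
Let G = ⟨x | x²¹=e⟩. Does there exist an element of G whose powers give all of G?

|G| = 21. The element x has order 21 (its powers give 21 distinct elements), so ⟨x⟩ = G and G is cyclic.

Answer: Yes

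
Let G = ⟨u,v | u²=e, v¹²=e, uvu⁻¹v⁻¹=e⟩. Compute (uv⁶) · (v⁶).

Compute (uv⁶) · (v⁶) by multiplying left to right and reducing via the relations at each step:
  (uv⁶) · v⁶ = u

Answer: u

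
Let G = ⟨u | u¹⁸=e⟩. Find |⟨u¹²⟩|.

|⟨u¹²⟩| equals the order of u¹². Compute successive powers until reaching e:
  (u¹²)¹ = u¹², (u¹²)² = u⁶, (u¹²)³ = e.
The smallest positive k with (u¹²)ᵏ = e is 3, so |⟨u¹²⟩| = 3.

Answer: 3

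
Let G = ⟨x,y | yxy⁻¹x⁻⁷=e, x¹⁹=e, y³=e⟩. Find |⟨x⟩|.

|⟨x⟩| equals the order of x. Compute successive powers until reaching e:
  x¹ = x, x² = x², x³ = x³, x⁴ = x⁴, x⁵ = x⁵, x⁶ = x⁶, x⁷ = x⁷, x⁸ = x⁸, x⁹ = x⁹, x¹⁰ = x¹⁰, x¹¹ = x¹¹, x¹² = x¹², x¹³ = x¹³, x¹⁴ = x¹⁴, x¹⁵ = x¹⁵, x¹⁶ = x¹⁶, x¹⁷ = x¹⁷, x¹⁸ = x¹⁸, x¹⁹ = e.
The smallest positive k with xᵏ = e is 19, so |⟨x⟩| = 19.

Answer: 19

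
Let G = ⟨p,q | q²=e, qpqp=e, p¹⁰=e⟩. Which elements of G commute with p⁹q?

⟨p⁹q⟩ ⊆ C_G(p⁹q) since powers of p⁹q commute with p⁹q; so |C_G(p⁹q)| ≥ |⟨p⁹q⟩| = 2.
By orbit–stabilizer, |C_G(p⁹q)| = |G| / |conj. class of p⁹q| = 20 / 5 = 4.
The 4 elements commuting with p⁹q are {e, p⁵, p⁹q, p⁴q}.

Answer: {e, p⁵, p⁹q, p⁴q}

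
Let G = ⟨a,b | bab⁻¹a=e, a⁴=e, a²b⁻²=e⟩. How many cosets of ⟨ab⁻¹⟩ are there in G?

First find ord(ab⁻¹) by computing successive powers:
  (ab⁻¹)¹ = ab⁻¹, (ab⁻¹)² = a², (ab⁻¹)³ = ab, (ab⁻¹)⁴ = e.
So |⟨ab⁻¹⟩| = ord(ab⁻¹) = 4. With |G| = 8, by Lagrange [G : ⟨ab⁻¹⟩] = 8/4 = 2.

Answer: 2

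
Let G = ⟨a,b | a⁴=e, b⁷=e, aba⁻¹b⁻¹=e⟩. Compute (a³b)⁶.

Compute successive powers of (a³b), reducing at each step:
  (a³b)²: (a³b) · a³ = a²b;   (a²b) · b = a²b²
  (a³b)³: (a²b²) · a³ = ab²;   (ab²) · b = ab³
  (a³b)⁴: (ab³) · a³ = b³;   (b³) · b = b⁴
  (a³b)⁵: (b⁴) · a³ = a³b⁴;   (a³b⁴) · b = a³b⁵
  (a³b)⁶: (a³b⁵) · a³ = a²b⁵;   (a²b⁵) · b = a²b⁶

Answer: a²b⁶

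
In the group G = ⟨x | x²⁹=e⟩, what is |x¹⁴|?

Compute successive powers until reaching e:
  (x¹⁴)¹ = x¹⁴, (x¹⁴)² = x²⁸, (x¹⁴)³ = x¹³, (x¹⁴)⁴ = x²⁷, (x¹⁴)⁵ = x¹², (x¹⁴)⁶ = x²⁶, (x¹⁴)⁷ = x¹¹, (x¹⁴)⁸ = x²⁵, (x¹⁴)⁹ = x¹⁰, (x¹⁴)¹⁰ = x²⁴, (x¹⁴)¹¹ = x⁹, (x¹⁴)¹² = x²³, (x¹⁴)¹³ = x⁸, (x¹⁴)¹⁴ = x²², (x¹⁴)¹⁵ = x⁷, (x¹⁴)¹⁶ = x²¹, (x¹⁴)¹⁷ = x⁶, (x¹⁴)¹⁸ = x²⁰, (x¹⁴)¹⁹ = x⁵, (x¹⁴)²⁰ = x¹⁹, (x¹⁴)²¹ = x⁴, (x¹⁴)²² = x¹⁸, (x¹⁴)²³ = x³, (x¹⁴)²⁴ = x¹⁷, (x¹⁴)²⁵ = x², (x¹⁴)²⁶ = x¹⁶, (x¹⁴)²⁷ = x, (x¹⁴)²⁸ = x¹⁵, (x¹⁴)²⁹ = e.
The smallest positive k with (x¹⁴)ᵏ = e is 29.

Answer: 29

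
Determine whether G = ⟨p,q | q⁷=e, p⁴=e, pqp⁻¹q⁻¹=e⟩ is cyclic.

|G| = 28. The element pq has order 28 (its powers give 28 distinct elements), so ⟨pq⟩ = G and G is cyclic.

Answer: Yes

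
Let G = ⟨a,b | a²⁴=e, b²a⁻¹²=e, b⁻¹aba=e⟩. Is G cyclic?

Every cyclic group is abelian. But a·b = ab while b·a = a¹¹b⁻¹, so a·b ≠ b·a and G is not abelian. Hence G is not cyclic.

Answer: No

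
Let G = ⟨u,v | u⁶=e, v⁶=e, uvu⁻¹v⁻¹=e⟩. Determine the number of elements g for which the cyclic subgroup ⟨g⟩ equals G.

⟨g⟩ = G would require ord(g) = |G| = 36, but the maximum element order in G is 6 < 36. So G is not cyclic and no single element generates it: the count is 0.

Answer: 0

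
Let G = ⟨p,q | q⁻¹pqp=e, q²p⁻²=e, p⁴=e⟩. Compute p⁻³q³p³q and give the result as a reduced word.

Multiply left to right, reducing at each step:
  p · q³ = pq⁻¹
  (pq⁻¹) · p³ = q
  q · q = p²

Answer: p²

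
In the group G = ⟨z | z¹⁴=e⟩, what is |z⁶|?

Compute successive powers until reaching e:
  (z⁶)¹ = z⁶, (z⁶)² = z¹², (z⁶)³ = z⁴, (z⁶)⁴ = z¹⁰, (z⁶)⁵ = z², (z⁶)⁶ = z⁸, (z⁶)⁷ = e.
The smallest positive k with (z⁶)ᵏ = e is 7.

Answer: 7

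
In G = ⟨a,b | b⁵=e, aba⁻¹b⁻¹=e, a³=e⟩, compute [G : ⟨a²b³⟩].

First find ord(a²b³) by computing successive powers:
  (a²b³)¹ = a²b³, (a²b³)² = ab, (a²b³)³ = b⁴, (a²b³)⁴ = a²b², (a²b³)⁵ = a, (a²b³)⁶ = b³, (a²b³)⁷ = a²b, (a²b³)⁸ = ab⁴, (a²b³)⁹ = b², (a²b³)¹⁰ = a², (a²b³)¹¹ = ab³, (a²b³)¹² = b, (a²b³)¹³ = a²b⁴, (a²b³)¹⁴ = ab², (a²b³)¹⁵ = e.
So |⟨a²b³⟩| = ord(a²b³) = 15. With |G| = 15, by Lagrange [G : ⟨a²b³⟩] = 15/15 = 1.

Answer: 1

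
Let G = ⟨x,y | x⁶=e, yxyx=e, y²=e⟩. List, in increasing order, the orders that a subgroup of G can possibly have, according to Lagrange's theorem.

|G| = 12 = 2² · 3. By Lagrange's theorem the order of any subgroup divides 12; the divisors of 12 are 1, 2, 3, 4, 6, 12.

Answer: 1, 2, 3, 4, 6, 12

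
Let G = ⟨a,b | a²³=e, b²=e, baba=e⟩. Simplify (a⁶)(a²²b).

Compute (a⁶) · (a²²b) by multiplying left to right and reducing via the relations at each step:
  (a⁶) · a²² = a⁵
  (a⁵) · b = a⁵b

Answer: a⁵b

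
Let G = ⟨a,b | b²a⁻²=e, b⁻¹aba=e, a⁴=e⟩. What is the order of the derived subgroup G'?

G' = [G, G] is generated by all commutators. The generator-pair commutators are: [a, b] = a².
The subgroup they normally generate is {e, a²}, of order 2.
Check: |G/G'| = 8/2 = 4 is the order of the abelianisation.

Answer: 2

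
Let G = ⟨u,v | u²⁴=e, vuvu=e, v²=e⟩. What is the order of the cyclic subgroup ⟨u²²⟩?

|⟨u²²⟩| equals the order of u²². Compute successive powers until reaching e:
  (u²²)¹ = u²², (u²²)² = u²⁰, (u²²)³ = u¹⁸, (u²²)⁴ = u¹⁶, (u²²)⁵ = u¹⁴, (u²²)⁶ = u¹², (u²²)⁷ = u¹⁰, (u²²)⁸ = u⁸, (u²²)⁹ = u⁶, (u²²)¹⁰ = u⁴, (u²²)¹¹ = u², (u²²)¹² = e.
The smallest positive k with (u²²)ᵏ = e is 12, so |⟨u²²⟩| = 12.

Answer: 12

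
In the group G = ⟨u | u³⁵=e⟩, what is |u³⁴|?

Compute successive powers until reaching e:
  (u³⁴)¹ = u³⁴, (u³⁴)² = u³³, (u³⁴)³ = u³², (u³⁴)⁴ = u³¹, (u³⁴)⁵ = u³⁰, (u³⁴)⁶ = u²⁹, (u³⁴)⁷ = u²⁸, (u³⁴)⁸ = u²⁷, (u³⁴)⁹ = u²⁶, (u³⁴)¹⁰ = u²⁵, (u³⁴)¹¹ = u²⁴, (u³⁴)¹² = u²³, (u³⁴)¹³ = u²², (u³⁴)¹⁴ = u²¹, (u³⁴)¹⁵ = u²⁰, (u³⁴)¹⁶ = u¹⁹, (u³⁴)¹⁷ = u¹⁸, (u³⁴)¹⁸ = u¹⁷, (u³⁴)¹⁹ = u¹⁶, (u³⁴)²⁰ = u¹⁵, (u³⁴)²¹ = u¹⁴, (u³⁴)²² = u¹³, (u³⁴)²³ = u¹², (u³⁴)²⁴ = u¹¹, (u³⁴)²⁵ = u¹⁰, (u³⁴)²⁶ = u⁹, (u³⁴)²⁷ = u⁸, (u³⁴)²⁸ = u⁷, (u³⁴)²⁹ = u⁶, (u³⁴)³⁰ = u⁵, (u³⁴)³¹ = u⁴, (u³⁴)³² = u³, (u³⁴)³³ = u², (u³⁴)³⁴ = u, (u³⁴)³⁵ = e.
The smallest positive k with (u³⁴)ᵏ = e is 35.

Answer: 35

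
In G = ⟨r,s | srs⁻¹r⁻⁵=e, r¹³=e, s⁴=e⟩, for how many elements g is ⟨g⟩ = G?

⟨g⟩ = G would require ord(g) = |G| = 52, but the maximum element order in G is 13 < 52. So G is not cyclic and no single element generates it: the count is 0.

Answer: 0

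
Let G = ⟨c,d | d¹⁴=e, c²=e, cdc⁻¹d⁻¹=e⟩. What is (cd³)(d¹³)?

Compute (cd³) · (d¹³) by multiplying left to right and reducing via the relations at each step:
  (cd³) · d¹³ = cd²

Answer: cd²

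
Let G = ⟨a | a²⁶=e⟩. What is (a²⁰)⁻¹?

The order of (a²⁰) is 13 (smallest k with (a²⁰)ᵏ = e), so (a²⁰)⁻¹ = (a²⁰)¹² = a⁶.
Check: (a²⁰) · (a⁶) → (a²⁰) · a⁶ = e, giving e as required.

Answer: a⁶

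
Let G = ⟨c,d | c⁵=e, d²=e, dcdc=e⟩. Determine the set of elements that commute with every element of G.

An element z ∈ Z(G) iff z commutes with every generator.
For example e is central: e·c = c = c·e; e·d = d = d·e.
Whereas c ∉ Z(G) since c·d = cd ≠ c⁴d = d·c.
Checking each of the 10 elements this way gives Z(G) = {e}, of order 1.

Answer: {e}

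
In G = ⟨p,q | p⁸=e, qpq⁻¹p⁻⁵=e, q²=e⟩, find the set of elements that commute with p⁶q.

⟨p⁶q⟩ ⊆ C_G(p⁶q) since powers of p⁶q commute with p⁶q; so |C_G(p⁶q)| ≥ |⟨p⁶q⟩| = 4.
By orbit–stabilizer, |C_G(p⁶q)| = |G| / |conj. class of p⁶q| = 16 / 2 = 8.
The 8 elements commuting with p⁶q are {e, p², p⁴, p⁶, q, p⁶q, p²q, p⁴q}.

Answer: {e, p², p⁴, p⁶, q, p⁶q, p²q, p⁴q}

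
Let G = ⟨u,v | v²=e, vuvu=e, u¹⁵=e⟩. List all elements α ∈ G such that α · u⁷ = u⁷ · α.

⟨u⁷⟩ ⊆ C_G(u⁷) since powers of u⁷ commute with u⁷; so |C_G(u⁷)| ≥ |⟨u⁷⟩| = 15.
By orbit–stabilizer, |C_G(u⁷)| = |G| / |conj. class of u⁷| = 30 / 2 = 15.
The 15 elements commuting with u⁷ are {e, u, u², u³, u⁴, u⁵, u⁶, u⁷, u⁸, u⁹, u¹⁰, u¹¹, u¹², u¹³, u¹⁴}.

Answer: {e, u, u², u³, u⁴, u⁵, u⁶, u⁷, u⁸, u⁹, u¹⁰, u¹¹, u¹², u¹³, u¹⁴}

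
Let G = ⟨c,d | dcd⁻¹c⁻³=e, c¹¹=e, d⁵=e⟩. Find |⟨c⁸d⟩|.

|⟨c⁸d⟩| equals the order of c⁸d. Compute successive powers until reaching e:
  (c⁸d)¹ = c⁸d, (c⁸d)² = c¹⁰d², (c⁸d)³ = c⁵d³, (c⁸d)⁴ = cd⁴, (c⁸d)⁵ = e.
The smallest positive k with (c⁸d)ᵏ = e is 5, so |⟨c⁸d⟩| = 5.

Answer: 5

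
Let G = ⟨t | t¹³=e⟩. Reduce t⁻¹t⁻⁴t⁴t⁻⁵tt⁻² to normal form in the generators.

Multiply left to right, reducing at each step:
  (t¹²) · t⁻⁴ = t⁸
  (t⁸) · t⁴ = t¹²
  (t¹²) · t⁻⁵ = t⁷
  (t⁷) · t = t⁸
  (t⁸) · t⁻² = t⁶

Answer: t⁶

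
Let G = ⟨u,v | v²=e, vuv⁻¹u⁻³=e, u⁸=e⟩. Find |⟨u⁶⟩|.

|⟨u⁶⟩| equals the order of u⁶. Compute successive powers until reaching e:
  (u⁶)¹ = u⁶, (u⁶)² = u⁴, (u⁶)³ = u², (u⁶)⁴ = e.
The smallest positive k with (u⁶)ᵏ = e is 4, so |⟨u⁶⟩| = 4.

Answer: 4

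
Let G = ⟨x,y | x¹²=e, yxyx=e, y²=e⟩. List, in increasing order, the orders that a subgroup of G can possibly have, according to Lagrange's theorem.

|G| = 24 = 2³ · 3. By Lagrange's theorem the order of any subgroup divides 24; the divisors of 24 are 1, 2, 3, 4, 6, 8, 12, 24.

Answer: 1, 2, 3, 4, 6, 8, 12, 24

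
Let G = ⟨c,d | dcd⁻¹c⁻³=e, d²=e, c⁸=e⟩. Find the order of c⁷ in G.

Compute successive powers until reaching e:
  (c⁷)¹ = c⁷, (c⁷)² = c⁶, (c⁷)³ = c⁵, (c⁷)⁴ = c⁴, (c⁷)⁵ = c³, (c⁷)⁶ = c², (c⁷)⁷ = c, (c⁷)⁸ = e.
The smallest positive k with (c⁷)ᵏ = e is 8.

Answer: 8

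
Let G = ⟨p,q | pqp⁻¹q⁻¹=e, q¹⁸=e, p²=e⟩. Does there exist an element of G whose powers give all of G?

|G| = 36, but the maximum element order in G is 18 < 36. No single element generates all of G, so G is not cyclic.

Answer: No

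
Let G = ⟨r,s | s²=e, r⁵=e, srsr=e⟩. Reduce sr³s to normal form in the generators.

Multiply left to right, reducing at each step:
  s · r³ = r²s
  (r²s) · s = r²

Answer: r²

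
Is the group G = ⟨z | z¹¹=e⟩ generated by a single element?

|G| = 11. The element z has order 11 (its powers give 11 distinct elements), so ⟨z⟩ = G and G is cyclic.

Answer: Yes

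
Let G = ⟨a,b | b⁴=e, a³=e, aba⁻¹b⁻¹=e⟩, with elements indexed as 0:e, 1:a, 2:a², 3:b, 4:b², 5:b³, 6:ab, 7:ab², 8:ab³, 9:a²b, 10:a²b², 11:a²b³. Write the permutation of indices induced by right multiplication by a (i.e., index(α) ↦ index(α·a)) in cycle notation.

(0 1 2)(3 6 9)(4 7 10)(5 8 11)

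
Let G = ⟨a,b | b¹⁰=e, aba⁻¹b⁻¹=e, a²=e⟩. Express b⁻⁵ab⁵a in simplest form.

Multiply left to right, reducing at each step:
  (b⁵) · a = ab⁵
  (ab⁵) · b⁵ = a
  a · a = e

Answer: e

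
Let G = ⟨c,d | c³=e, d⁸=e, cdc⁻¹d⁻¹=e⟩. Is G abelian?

Each pair of generators commutes: c·d = cd = d·c. Since the generators pairwise commute, every element of G commutes with every other, so G is abelian.

Answer: Yes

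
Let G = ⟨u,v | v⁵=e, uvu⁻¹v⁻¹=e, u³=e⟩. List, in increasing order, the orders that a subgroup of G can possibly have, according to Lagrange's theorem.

|G| = 15 = 3 · 5. By Lagrange's theorem the order of any subgroup divides 15; the divisors of 15 are 1, 3, 5, 15.

Answer: 1, 3, 5, 15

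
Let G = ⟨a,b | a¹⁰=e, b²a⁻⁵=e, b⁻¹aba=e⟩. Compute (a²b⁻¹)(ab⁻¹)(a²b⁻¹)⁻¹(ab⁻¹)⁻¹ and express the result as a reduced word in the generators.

[(a²b⁻¹), (ab⁻¹)] = (a²b⁻¹)·(ab⁻¹)·(a²b⁻¹)⁻¹·(ab⁻¹)⁻¹.
  (a²b⁻¹) · (ab⁻¹) = a⁶
  (a⁶) · (a²b) = a³b⁻¹
  (a³b⁻¹) · (ab) = a²

Answer: a²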